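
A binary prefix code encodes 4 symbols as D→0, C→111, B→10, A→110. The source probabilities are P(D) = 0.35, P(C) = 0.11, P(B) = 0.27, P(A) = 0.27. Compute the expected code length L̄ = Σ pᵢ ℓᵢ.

L̄ = Σ pᵢ·ℓᵢ = 0.35·1 + 0.11·3 + 0.27·2 + 0.27·3 = 2.03 bits/symbol.

2.03 bits/symbol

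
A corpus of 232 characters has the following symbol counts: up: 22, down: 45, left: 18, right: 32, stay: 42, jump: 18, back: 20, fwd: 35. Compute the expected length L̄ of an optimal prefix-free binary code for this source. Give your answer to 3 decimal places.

Probabilities are the counts divided by 232.
Repeatedly combine the two least-probable nodes; the expected code length is the sum of the merged weights.
merge 9/116 + 9/116 → 9/58
merge 5/58 + 11/116 → 21/116
merge 4/29 + 35/232 → 67/232
merge 9/58 + 21/116 → 39/116
merge 21/116 + 45/232 → 3/8
merge 67/232 + 39/116 → 5/8
merge 3/8 + 5/8 → 1
L = 9/58 + 21/116 + 67/232 + 39/116 + 3/8 + 5/8 + 1 = 687/232 ≈ 2.961 bits/symbol.

2.961 bits/symbol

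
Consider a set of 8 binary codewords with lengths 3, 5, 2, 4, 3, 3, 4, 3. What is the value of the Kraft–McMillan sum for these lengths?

0.90625

With common denominator 2^5 = 32: Σ 2^(−ℓᵢ) = 4/32 + 1/32 + 8/32 + 2/32 + 4/32 + 4/32 + 2/32 + 4/32 = 29/32 = 0.90625.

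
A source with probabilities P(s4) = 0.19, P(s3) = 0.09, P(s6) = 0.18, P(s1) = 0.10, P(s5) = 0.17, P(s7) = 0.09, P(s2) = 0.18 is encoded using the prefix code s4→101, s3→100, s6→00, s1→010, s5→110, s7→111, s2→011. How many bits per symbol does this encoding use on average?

2.82 bits/symbol

L̄ = Σ pᵢ·ℓᵢ = 0.19·3 + 0.09·3 + 0.18·2 + 0.10·3 + 0.17·3 + 0.09·3 + 0.18·3 = 2.82 bits/symbol.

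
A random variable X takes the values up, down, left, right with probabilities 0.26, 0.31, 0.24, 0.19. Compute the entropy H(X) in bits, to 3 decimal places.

H = −Σ pᵢ log₂ pᵢ.
−0.26·log₂(0.26) = 0.5053
−0.31·log₂(0.31) = 0.5238
−0.24·log₂(0.24) = 0.4941
−0.19·log₂(0.19) = 0.4552
Sum ≈ 1.9784 → 1.978 bits.

1.978 bits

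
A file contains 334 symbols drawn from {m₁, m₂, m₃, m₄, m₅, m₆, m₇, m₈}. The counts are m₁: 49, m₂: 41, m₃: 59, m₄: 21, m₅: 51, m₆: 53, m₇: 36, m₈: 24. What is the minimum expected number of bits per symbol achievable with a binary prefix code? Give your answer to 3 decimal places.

Probabilities are the counts divided by 334.
Repeatedly combine the two least-probable nodes; the expected code length is the sum of the merged weights.
merge 21/334 + 12/167 → 45/334
merge 18/167 + 41/334 → 77/334
merge 45/334 + 49/334 → 47/167
merge 51/334 + 53/334 → 52/167
merge 59/334 + 77/334 → 68/167
merge 47/167 + 52/167 → 99/167
merge 68/167 + 99/167 → 1
L = 45/334 + 77/334 + 47/167 + 52/167 + 68/167 + 99/167 + 1 = 494/167 ≈ 2.958 bits/symbol.

2.958 bits/symbol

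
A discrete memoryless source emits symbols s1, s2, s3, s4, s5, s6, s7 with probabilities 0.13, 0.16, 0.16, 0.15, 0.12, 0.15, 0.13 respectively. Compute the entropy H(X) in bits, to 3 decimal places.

H = −Σ pᵢ log₂ pᵢ.
−0.13·log₂(0.13) = 0.3826
−0.16·log₂(0.16) = 0.4230
−0.16·log₂(0.16) = 0.4230
−0.15·log₂(0.15) = 0.4105
−0.12·log₂(0.12) = 0.3671
−0.15·log₂(0.15) = 0.4105
−0.13·log₂(0.13) = 0.3826
Sum ≈ 2.7995 → 2.799 bits.

2.799 bits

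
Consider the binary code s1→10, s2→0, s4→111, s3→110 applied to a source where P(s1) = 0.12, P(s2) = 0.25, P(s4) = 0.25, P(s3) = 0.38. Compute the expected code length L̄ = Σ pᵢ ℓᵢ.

L̄ = Σ pᵢ·ℓᵢ = 0.12·2 + 0.25·1 + 0.25·3 + 0.38·3 = 2.38 bits/symbol.

2.38 bits/symbol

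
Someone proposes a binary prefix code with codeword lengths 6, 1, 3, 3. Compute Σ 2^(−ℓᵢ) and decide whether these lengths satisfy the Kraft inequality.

0.765625; yes

With common denominator 2^6 = 64: Σ 2^(−ℓᵢ) = 1/64 + 32/64 + 8/64 + 8/64 = 49/64 = 0.765625.
Kraft's inequality requires Σ ≤ 1; here Σ = 0.765625 ≤ 1, so such a prefix code exists.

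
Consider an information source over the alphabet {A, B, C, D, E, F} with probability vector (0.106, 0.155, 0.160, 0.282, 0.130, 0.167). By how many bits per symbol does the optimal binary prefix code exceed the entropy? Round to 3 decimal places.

0.039 bits

Entropy H = −Σ p log₂ p ≈ 2.5120 bits.
Huffman merges: 53/500+13/100→59/250; 31/200+4/25→63/200; 167/1000+59/250→403/1000; 141/500+63/200→597/1000; 403/1000+597/1000→1. L = 2551/1000 ≈ 2.5510.
L − H = 2.5510 − 2.5120 = 0.039 bits.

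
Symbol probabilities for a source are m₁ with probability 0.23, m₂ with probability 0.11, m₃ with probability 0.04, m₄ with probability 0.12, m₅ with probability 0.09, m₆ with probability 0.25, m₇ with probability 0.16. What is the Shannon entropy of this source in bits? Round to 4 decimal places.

H = −Σ pᵢ log₂ pᵢ.
−0.23·log₂(0.23) = 0.4877
−0.11·log₂(0.11) = 0.3503
−0.04·log₂(0.04) = 0.1858
−0.12·log₂(0.12) = 0.3671
−0.09·log₂(0.09) = 0.3127
−0.25·log₂(0.25) = 0.5000
−0.16·log₂(0.16) = 0.4230
Sum ≈ 2.6264 → 2.6264 bits.

2.6264 bits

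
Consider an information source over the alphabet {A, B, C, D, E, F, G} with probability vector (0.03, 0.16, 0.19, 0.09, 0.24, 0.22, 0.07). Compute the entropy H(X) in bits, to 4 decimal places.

H = −Σ pᵢ log₂ pᵢ.
−0.03·log₂(0.03) = 0.1518
−0.16·log₂(0.16) = 0.4230
−0.19·log₂(0.19) = 0.4552
−0.09·log₂(0.09) = 0.3127
−0.24·log₂(0.24) = 0.4941
−0.22·log₂(0.22) = 0.4806
−0.07·log₂(0.07) = 0.2686
Sum ≈ 2.5859 → 2.5859 bits.

2.5859 bits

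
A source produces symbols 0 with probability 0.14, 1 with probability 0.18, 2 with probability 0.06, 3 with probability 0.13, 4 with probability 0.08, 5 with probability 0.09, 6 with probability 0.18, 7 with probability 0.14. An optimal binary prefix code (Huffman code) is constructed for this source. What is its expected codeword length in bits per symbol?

2.96 bits/symbol

Repeatedly combine the two least-probable nodes; the expected code length is the sum of the merged weights.
merge 3/50 + 2/25 → 7/50
merge 9/100 + 13/100 → 11/50
merge 7/50 + 7/50 → 7/25
merge 7/50 + 9/50 → 8/25
merge 9/50 + 11/50 → 2/5
merge 7/25 + 8/25 → 3/5
merge 2/5 + 3/5 → 1
L = 7/50 + 11/50 + 7/25 + 8/25 + 2/5 + 3/5 + 1 = 74/25 = 2.96 bits/symbol.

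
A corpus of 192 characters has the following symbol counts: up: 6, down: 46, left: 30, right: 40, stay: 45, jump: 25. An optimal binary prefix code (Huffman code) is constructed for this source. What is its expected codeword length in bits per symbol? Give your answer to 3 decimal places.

Probabilities are the counts divided by 192.
Repeatedly combine the two least-probable nodes; the expected code length is the sum of the merged weights.
merge 1/32 + 25/192 → 31/192
merge 5/32 + 31/192 → 61/192
merge 5/24 + 15/64 → 85/192
merge 23/96 + 61/192 → 107/192
merge 85/192 + 107/192 → 1
L = 31/192 + 61/192 + 85/192 + 107/192 + 1 = 119/48 ≈ 2.479 bits/symbol.

2.479 bits/symbol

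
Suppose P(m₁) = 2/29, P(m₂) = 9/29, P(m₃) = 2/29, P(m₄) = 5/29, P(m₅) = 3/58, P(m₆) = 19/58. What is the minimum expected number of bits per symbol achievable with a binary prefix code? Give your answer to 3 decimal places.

Repeatedly combine the two least-probable nodes; the expected code length is the sum of the merged weights.
merge 3/58 + 2/29 → 7/58
merge 2/29 + 7/58 → 11/58
merge 5/29 + 11/58 → 21/58
merge 9/29 + 19/58 → 37/58
merge 21/58 + 37/58 → 1
L = 7/58 + 11/58 + 21/58 + 37/58 + 1 = 67/29 ≈ 2.310 bits/symbol.

2.310 bits/symbol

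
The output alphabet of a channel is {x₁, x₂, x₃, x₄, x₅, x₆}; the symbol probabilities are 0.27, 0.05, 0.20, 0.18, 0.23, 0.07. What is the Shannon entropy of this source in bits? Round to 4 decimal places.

2.3920 bits

H = −Σ pᵢ log₂ pᵢ.
−0.27·log₂(0.27) = 0.5100
−0.05·log₂(0.05) = 0.2161
−0.20·log₂(0.20) = 0.4644
−0.18·log₂(0.18) = 0.4453
−0.23·log₂(0.23) = 0.4877
−0.07·log₂(0.07) = 0.2686
Sum ≈ 2.3920 → 2.3920 bits.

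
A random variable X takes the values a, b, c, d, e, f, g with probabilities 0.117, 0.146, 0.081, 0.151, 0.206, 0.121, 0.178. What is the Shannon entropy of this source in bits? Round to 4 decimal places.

H = −Σ pᵢ log₂ pᵢ.
−0.117·log₂(0.117) = 0.3622
−0.146·log₂(0.146) = 0.4053
−0.081·log₂(0.081) = 0.2937
−0.151·log₂(0.151) = 0.4118
−0.206·log₂(0.206) = 0.4695
−0.121·log₂(0.121) = 0.3687
−0.178·log₂(0.178) = 0.4432
Sum ≈ 2.7544 → 2.7544 bits.

2.7544 bits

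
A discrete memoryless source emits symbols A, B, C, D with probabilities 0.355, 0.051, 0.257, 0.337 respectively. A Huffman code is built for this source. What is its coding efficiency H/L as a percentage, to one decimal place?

91.2%

Entropy H = −Σ p log₂ p ≈ 1.7819 bits.
Huffman merges: 51/1000+257/1000→77/250; 77/250+337/1000→129/200; 71/200+129/200→1. L = 1953/1000 ≈ 1.9530.
Efficiency = H/L = 1.7819/1.9530 = 91.2%.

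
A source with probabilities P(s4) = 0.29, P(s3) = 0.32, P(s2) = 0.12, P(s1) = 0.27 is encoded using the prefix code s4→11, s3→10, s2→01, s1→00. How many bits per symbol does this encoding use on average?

L̄ = Σ pᵢ·ℓᵢ = 0.29·2 + 0.32·2 + 0.12·2 + 0.27·2 = 2 bits/symbol.

2 bits/symbol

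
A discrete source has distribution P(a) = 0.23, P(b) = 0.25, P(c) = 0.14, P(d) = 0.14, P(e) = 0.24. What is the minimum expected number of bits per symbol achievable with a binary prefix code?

2.28 bits/symbol

Repeatedly combine the two least-probable nodes; the expected code length is the sum of the merged weights.
merge 7/50 + 7/50 → 7/25
merge 23/100 + 6/25 → 47/100
merge 1/4 + 7/25 → 53/100
merge 47/100 + 53/100 → 1
L = 7/25 + 47/100 + 53/100 + 1 = 57/25 = 2.28 bits/symbol.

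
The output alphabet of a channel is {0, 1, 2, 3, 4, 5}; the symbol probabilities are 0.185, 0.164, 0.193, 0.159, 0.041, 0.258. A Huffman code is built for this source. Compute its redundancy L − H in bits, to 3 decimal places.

0.098 bits

Entropy H = −Σ p log₂ p ≈ 2.4512 bits.
Huffman merges: 41/1000+159/1000→1/5; 41/250+37/200→349/1000; 193/1000+1/5→393/1000; 129/500+349/1000→607/1000; 393/1000+607/1000→1. L = 2549/1000 ≈ 2.5490.
L − H = 2.5490 − 2.4512 = 0.098 bits.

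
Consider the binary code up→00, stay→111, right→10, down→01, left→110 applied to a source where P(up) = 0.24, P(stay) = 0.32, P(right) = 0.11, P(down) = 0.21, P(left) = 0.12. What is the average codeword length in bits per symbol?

2.44 bits/symbol

L̄ = Σ pᵢ·ℓᵢ = 0.24·2 + 0.32·3 + 0.11·2 + 0.21·2 + 0.12·3 = 2.44 bits/symbol.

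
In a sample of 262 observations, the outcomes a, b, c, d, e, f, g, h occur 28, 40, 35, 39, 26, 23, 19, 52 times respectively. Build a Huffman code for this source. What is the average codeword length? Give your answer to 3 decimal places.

Probabilities are the counts divided by 262.
Repeatedly combine the two least-probable nodes; the expected code length is the sum of the merged weights.
merge 19/262 + 23/262 → 21/131
merge 13/131 + 14/131 → 27/131
merge 35/262 + 39/262 → 37/131
merge 20/131 + 21/131 → 41/131
merge 26/131 + 27/131 → 53/131
merge 37/131 + 41/131 → 78/131
merge 53/131 + 78/131 → 1
L = 21/131 + 27/131 + 37/131 + 41/131 + 53/131 + 78/131 + 1 = 388/131 ≈ 2.962 bits/symbol.

2.962 bits/symbol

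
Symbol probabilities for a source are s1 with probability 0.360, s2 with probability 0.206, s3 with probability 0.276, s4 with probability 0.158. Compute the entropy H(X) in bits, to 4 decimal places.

1.9333 bits

H = −Σ pᵢ log₂ pᵢ.
−0.360·log₂(0.360) = 0.5306
−0.206·log₂(0.206) = 0.4695
−0.276·log₂(0.276) = 0.5126
−0.158·log₂(0.158) = 0.4206
Sum ≈ 1.9333 → 1.9333 bits.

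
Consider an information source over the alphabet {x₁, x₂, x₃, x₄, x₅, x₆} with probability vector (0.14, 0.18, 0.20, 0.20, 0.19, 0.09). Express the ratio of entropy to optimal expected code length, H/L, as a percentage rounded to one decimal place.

97.7%

Entropy H = −Σ p log₂ p ≈ 2.5391 bits.
Huffman merges: 9/100+7/50→23/100; 9/50+19/100→37/100; 1/5+1/5→2/5; 23/100+37/100→3/5; 2/5+3/5→1. L = 13/5 ≈ 2.6000.
Efficiency = H/L = 2.5391/2.6000 = 97.7%.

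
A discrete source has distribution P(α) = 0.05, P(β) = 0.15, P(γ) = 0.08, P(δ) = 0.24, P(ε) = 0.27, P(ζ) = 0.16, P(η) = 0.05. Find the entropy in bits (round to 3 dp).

H = −Σ pᵢ log₂ pᵢ.
−0.05·log₂(0.05) = 0.2161
−0.15·log₂(0.15) = 0.4105
−0.08·log₂(0.08) = 0.2915
−0.24·log₂(0.24) = 0.4941
−0.27·log₂(0.27) = 0.5100
−0.16·log₂(0.16) = 0.4230
−0.05·log₂(0.05) = 0.2161
Sum ≈ 2.5614 → 2.561 bits.

2.561 bits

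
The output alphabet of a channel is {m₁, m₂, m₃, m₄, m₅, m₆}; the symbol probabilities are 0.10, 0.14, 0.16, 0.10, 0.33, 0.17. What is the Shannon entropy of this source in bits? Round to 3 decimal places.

2.447 bits

H = −Σ pᵢ log₂ pᵢ.
−0.10·log₂(0.10) = 0.3322
−0.14·log₂(0.14) = 0.3971
−0.16·log₂(0.16) = 0.4230
−0.10·log₂(0.10) = 0.3322
−0.33·log₂(0.33) = 0.5278
−0.17·log₂(0.17) = 0.4346
Sum ≈ 2.4469 → 2.447 bits.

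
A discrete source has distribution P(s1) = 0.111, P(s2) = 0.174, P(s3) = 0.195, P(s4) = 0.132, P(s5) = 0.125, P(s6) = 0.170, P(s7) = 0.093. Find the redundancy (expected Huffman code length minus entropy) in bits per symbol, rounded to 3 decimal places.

Entropy H = −Σ p log₂ p ≈ 2.7648 bits.
Huffman merges: 93/1000+111/1000→51/250; 1/8+33/250→257/1000; 17/100+87/500→43/125; 39/200+51/250→399/1000; 257/1000+43/125→601/1000; 399/1000+601/1000→1. L = 561/200 ≈ 2.8050.
L − H = 2.8050 − 2.7648 = 0.040 bits.

0.040 bits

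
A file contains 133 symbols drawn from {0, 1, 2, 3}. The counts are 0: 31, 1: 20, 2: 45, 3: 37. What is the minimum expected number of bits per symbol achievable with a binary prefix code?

Probabilities are the counts divided by 133.
Repeatedly combine the two least-probable nodes; the expected code length is the sum of the merged weights.
merge 20/133 + 31/133 → 51/133
merge 37/133 + 45/133 → 82/133
merge 51/133 + 82/133 → 1
L = 51/133 + 82/133 + 1 = 2 bits/symbol.

2 bits/symbol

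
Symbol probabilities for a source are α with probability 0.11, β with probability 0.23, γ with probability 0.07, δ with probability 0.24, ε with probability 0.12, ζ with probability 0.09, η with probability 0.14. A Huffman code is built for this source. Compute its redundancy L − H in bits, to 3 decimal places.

0.013 bits

Entropy H = −Σ p log₂ p ≈ 2.6775 bits.
Huffman merges: 7/100+9/100→4/25; 11/100+3/25→23/100; 7/50+4/25→3/10; 23/100+23/100→23/50; 6/25+3/10→27/50; 23/50+27/50→1. L = 269/100 ≈ 2.6900.
L − H = 2.6900 − 2.6775 = 0.013 bits.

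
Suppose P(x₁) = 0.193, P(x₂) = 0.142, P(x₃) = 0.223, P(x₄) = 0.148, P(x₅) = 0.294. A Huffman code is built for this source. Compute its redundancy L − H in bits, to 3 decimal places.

0.022 bits

Entropy H = −Σ p log₂ p ≈ 2.2679 bits.
Huffman merges: 71/500+37/250→29/100; 193/1000+223/1000→52/125; 29/100+147/500→73/125; 52/125+73/125→1. L = 229/100 ≈ 2.2900.
L − H = 2.2900 − 2.2679 = 0.022 bits.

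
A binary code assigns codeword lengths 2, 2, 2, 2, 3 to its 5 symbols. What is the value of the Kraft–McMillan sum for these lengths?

1.125

With common denominator 2^3 = 8: Σ 2^(−ℓᵢ) = 2/8 + 2/8 + 2/8 + 2/8 + 1/8 = 9/8 = 1.125.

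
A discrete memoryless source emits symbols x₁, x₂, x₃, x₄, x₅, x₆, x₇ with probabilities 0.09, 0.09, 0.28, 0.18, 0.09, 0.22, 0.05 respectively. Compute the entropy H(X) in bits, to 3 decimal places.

H = −Σ pᵢ log₂ pᵢ.
−0.09·log₂(0.09) = 0.3127
−0.09·log₂(0.09) = 0.3127
−0.28·log₂(0.28) = 0.5142
−0.18·log₂(0.18) = 0.4453
−0.09·log₂(0.09) = 0.3127
−0.22·log₂(0.22) = 0.4806
−0.05·log₂(0.05) = 0.2161
Sum ≈ 2.5942 → 2.594 bits.

2.594 bits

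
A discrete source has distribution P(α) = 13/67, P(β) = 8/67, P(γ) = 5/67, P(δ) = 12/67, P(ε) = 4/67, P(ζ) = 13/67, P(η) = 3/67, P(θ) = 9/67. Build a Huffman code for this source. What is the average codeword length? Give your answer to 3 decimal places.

2.896 bits/symbol

Repeatedly combine the two least-probable nodes; the expected code length is the sum of the merged weights.
merge 3/67 + 4/67 → 7/67
merge 5/67 + 7/67 → 12/67
merge 8/67 + 9/67 → 17/67
merge 12/67 + 12/67 → 24/67
merge 13/67 + 13/67 → 26/67
merge 17/67 + 24/67 → 41/67
merge 26/67 + 41/67 → 1
L = 7/67 + 12/67 + 17/67 + 24/67 + 26/67 + 41/67 + 1 = 194/67 ≈ 2.896 bits/symbol.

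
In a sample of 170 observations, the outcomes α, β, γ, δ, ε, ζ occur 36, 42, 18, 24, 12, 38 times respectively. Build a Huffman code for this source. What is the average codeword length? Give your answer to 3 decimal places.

2.494 bits/symbol

Probabilities are the counts divided by 170.
Repeatedly combine the two least-probable nodes; the expected code length is the sum of the merged weights.
merge 6/85 + 9/85 → 3/17
merge 12/85 + 3/17 → 27/85
merge 18/85 + 19/85 → 37/85
merge 21/85 + 27/85 → 48/85
merge 37/85 + 48/85 → 1
L = 3/17 + 27/85 + 37/85 + 48/85 + 1 = 212/85 ≈ 2.494 bits/symbol.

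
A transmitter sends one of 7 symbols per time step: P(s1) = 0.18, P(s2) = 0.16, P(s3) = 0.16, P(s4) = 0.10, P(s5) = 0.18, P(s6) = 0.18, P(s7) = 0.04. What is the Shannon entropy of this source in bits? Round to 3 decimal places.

2.700 bits

H = −Σ pᵢ log₂ pᵢ.
−0.18·log₂(0.18) = 0.4453
−0.16·log₂(0.16) = 0.4230
−0.16·log₂(0.16) = 0.4230
−0.10·log₂(0.10) = 0.3322
−0.18·log₂(0.18) = 0.4453
−0.18·log₂(0.18) = 0.4453
−0.04·log₂(0.04) = 0.1858
Sum ≈ 2.6999 → 2.700 bits.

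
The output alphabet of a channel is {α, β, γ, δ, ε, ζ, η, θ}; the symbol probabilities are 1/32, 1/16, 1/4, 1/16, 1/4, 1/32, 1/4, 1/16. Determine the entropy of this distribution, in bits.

2.5625 bits

Each probability is a power of 1/2, so log₂(1/p) is an integer.
H = Σ p·log₂(1/p) = 1/32·5 + 1/16·4 + 1/4·2 + 1/16·4 + 1/4·2 + 1/32·5 + 1/4·2 + 1/16·4 = 2.5625 bits.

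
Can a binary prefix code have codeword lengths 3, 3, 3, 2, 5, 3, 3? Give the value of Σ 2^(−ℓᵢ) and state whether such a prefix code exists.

With common denominator 2^5 = 32: Σ 2^(−ℓᵢ) = 4/32 + 4/32 + 4/32 + 8/32 + 1/32 + 4/32 + 4/32 = 29/32 = 0.90625.
Kraft's inequality requires Σ ≤ 1; here Σ = 0.90625 ≤ 1, so such a prefix code exists.

0.90625; yes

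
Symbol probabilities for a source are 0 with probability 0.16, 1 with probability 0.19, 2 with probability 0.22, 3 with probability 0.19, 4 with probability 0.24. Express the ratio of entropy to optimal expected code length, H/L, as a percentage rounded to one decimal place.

98.2%

Entropy H = −Σ p log₂ p ≈ 2.3082 bits.
Huffman merges: 4/25+19/100→7/20; 19/100+11/50→41/100; 6/25+7/20→59/100; 41/100+59/100→1. L = 47/20 ≈ 2.3500.
Efficiency = H/L = 2.3082/2.3500 = 98.2%.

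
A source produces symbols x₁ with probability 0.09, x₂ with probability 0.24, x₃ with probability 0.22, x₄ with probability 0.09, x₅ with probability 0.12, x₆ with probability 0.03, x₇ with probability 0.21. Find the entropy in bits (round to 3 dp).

2.592 bits

H = −Σ pᵢ log₂ pᵢ.
−0.09·log₂(0.09) = 0.3127
−0.24·log₂(0.24) = 0.4941
−0.22·log₂(0.22) = 0.4806
−0.09·log₂(0.09) = 0.3127
−0.12·log₂(0.12) = 0.3671
−0.03·log₂(0.03) = 0.1518
−0.21·log₂(0.21) = 0.4728
Sum ≈ 2.5917 → 2.592 bits.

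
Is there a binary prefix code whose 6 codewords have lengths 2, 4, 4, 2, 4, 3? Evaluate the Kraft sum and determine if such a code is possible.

0.8125; yes

With common denominator 2^4 = 16: Σ 2^(−ℓᵢ) = 4/16 + 1/16 + 1/16 + 4/16 + 1/16 + 2/16 = 13/16 = 0.8125.
Kraft's inequality requires Σ ≤ 1; here Σ = 0.8125 ≤ 1, so such a prefix code exists.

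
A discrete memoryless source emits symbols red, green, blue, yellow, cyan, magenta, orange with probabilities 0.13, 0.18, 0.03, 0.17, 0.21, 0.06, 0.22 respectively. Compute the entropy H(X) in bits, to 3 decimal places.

H = −Σ pᵢ log₂ pᵢ.
−0.13·log₂(0.13) = 0.3826
−0.18·log₂(0.18) = 0.4453
−0.03·log₂(0.03) = 0.1518
−0.17·log₂(0.17) = 0.4346
−0.21·log₂(0.21) = 0.4728
−0.06·log₂(0.06) = 0.2435
−0.22·log₂(0.22) = 0.4806
Sum ≈ 2.6112 → 2.611 bits.

2.611 bits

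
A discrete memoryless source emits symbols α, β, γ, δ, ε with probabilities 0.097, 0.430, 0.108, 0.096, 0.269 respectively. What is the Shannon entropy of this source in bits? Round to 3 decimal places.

2.031 bits

H = −Σ pᵢ log₂ pᵢ.
−0.097·log₂(0.097) = 0.3265
−0.430·log₂(0.430) = 0.5236
−0.108·log₂(0.108) = 0.3468
−0.096·log₂(0.096) = 0.3246
−0.269·log₂(0.269) = 0.5096
Sum ≈ 2.0310 → 2.031 bits.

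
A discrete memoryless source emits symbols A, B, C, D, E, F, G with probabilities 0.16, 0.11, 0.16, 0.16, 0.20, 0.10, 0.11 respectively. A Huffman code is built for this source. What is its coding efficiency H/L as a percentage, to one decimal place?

98.8%

Entropy H = −Σ p log₂ p ≈ 2.7662 bits.
Huffman merges: 1/10+11/100→21/100; 11/100+4/25→27/100; 4/25+4/25→8/25; 1/5+21/100→41/100; 27/100+8/25→59/100; 41/100+59/100→1. L = 14/5 ≈ 2.8000.
Efficiency = H/L = 2.7662/2.8000 = 98.8%.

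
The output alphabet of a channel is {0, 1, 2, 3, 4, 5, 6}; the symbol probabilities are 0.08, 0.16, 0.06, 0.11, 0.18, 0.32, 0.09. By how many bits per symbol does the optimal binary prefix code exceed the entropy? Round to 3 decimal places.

Entropy H = −Σ p log₂ p ≈ 2.5923 bits.
Huffman merges: 3/50+2/25→7/50; 9/100+11/100→1/5; 7/50+4/25→3/10; 9/50+1/5→19/50; 3/10+8/25→31/50; 19/50+31/50→1. L = 66/25 ≈ 2.6400.
L − H = 2.6400 − 2.5923 = 0.048 bits.

0.048 bits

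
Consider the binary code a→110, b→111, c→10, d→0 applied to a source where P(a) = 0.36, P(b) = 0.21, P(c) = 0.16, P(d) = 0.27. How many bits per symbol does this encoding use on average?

2.3 bits/symbol

L̄ = Σ pᵢ·ℓᵢ = 0.36·3 + 0.21·3 + 0.16·2 + 0.27·1 = 2.3 bits/symbol.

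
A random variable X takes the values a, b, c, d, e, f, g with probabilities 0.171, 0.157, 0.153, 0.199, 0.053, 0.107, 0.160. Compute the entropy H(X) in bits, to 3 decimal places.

2.726 bits

H = −Σ pᵢ log₂ pᵢ.
−0.171·log₂(0.171) = 0.4357
−0.157·log₂(0.157) = 0.4194
−0.153·log₂(0.153) = 0.4144
−0.199·log₂(0.199) = 0.4635
−0.053·log₂(0.053) = 0.2246
−0.107·log₂(0.107) = 0.3450
−0.160·log₂(0.160) = 0.4230
Sum ≈ 2.7256 → 2.726 bits.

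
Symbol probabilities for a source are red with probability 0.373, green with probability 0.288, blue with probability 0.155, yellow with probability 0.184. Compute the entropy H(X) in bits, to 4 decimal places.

H = −Σ pᵢ log₂ pᵢ.
−0.373·log₂(0.373) = 0.5307
−0.288·log₂(0.288) = 0.5172
−0.155·log₂(0.155) = 0.4169
−0.184·log₂(0.184) = 0.4494
Sum ≈ 1.9142 → 1.9142 bits.

1.9142 bits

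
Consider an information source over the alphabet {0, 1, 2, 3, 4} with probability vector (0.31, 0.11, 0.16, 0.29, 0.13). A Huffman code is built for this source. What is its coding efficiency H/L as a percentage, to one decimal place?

Entropy H = −Σ p log₂ p ≈ 2.1976 bits.
Huffman merges: 11/100+13/100→6/25; 4/25+6/25→2/5; 29/100+31/100→3/5; 2/5+3/5→1. L = 56/25 ≈ 2.2400.
Efficiency = H/L = 2.1976/2.2400 = 98.1%.

98.1%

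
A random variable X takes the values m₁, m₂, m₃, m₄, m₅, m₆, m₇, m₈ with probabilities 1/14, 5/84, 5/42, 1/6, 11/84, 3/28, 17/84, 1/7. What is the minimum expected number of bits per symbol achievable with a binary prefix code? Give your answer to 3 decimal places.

2.929 bits/symbol

Repeatedly combine the two least-probable nodes; the expected code length is the sum of the merged weights.
merge 5/84 + 1/14 → 11/84
merge 3/28 + 5/42 → 19/84
merge 11/84 + 11/84 → 11/42
merge 1/7 + 1/6 → 13/42
merge 17/84 + 19/84 → 3/7
merge 11/42 + 13/42 → 4/7
merge 3/7 + 4/7 → 1
L = 11/84 + 19/84 + 11/42 + 13/42 + 3/7 + 4/7 + 1 = 41/14 ≈ 2.929 bits/symbol.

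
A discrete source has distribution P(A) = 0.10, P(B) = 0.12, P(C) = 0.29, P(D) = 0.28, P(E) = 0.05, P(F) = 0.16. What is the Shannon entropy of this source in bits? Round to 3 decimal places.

H = −Σ pᵢ log₂ pᵢ.
−0.10·log₂(0.10) = 0.3322
−0.12·log₂(0.12) = 0.3671
−0.29·log₂(0.29) = 0.5179
−0.28·log₂(0.28) = 0.5142
−0.05·log₂(0.05) = 0.2161
−0.16·log₂(0.16) = 0.4230
Sum ≈ 2.3705 → 2.370 bits.

2.370 bits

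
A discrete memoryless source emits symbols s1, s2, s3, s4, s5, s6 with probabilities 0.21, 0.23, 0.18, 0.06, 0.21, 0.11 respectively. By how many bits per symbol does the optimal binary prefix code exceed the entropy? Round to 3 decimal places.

0.048 bits

Entropy H = −Σ p log₂ p ≈ 2.4724 bits.
Huffman merges: 3/50+11/100→17/100; 17/100+9/50→7/20; 21/100+21/100→21/50; 23/100+7/20→29/50; 21/50+29/50→1. L = 63/25 ≈ 2.5200.
L − H = 2.5200 − 2.4724 = 0.048 bits.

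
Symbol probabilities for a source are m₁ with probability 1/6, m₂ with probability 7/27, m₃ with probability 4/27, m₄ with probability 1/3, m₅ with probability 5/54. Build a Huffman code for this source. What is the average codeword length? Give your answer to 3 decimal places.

Repeatedly combine the two least-probable nodes; the expected code length is the sum of the merged weights.
merge 5/54 + 4/27 → 13/54
merge 1/6 + 13/54 → 11/27
merge 7/27 + 1/3 → 16/27
merge 11/27 + 16/27 → 1
L = 13/54 + 11/27 + 16/27 + 1 = 121/54 ≈ 2.241 bits/symbol.

2.241 bits/symbol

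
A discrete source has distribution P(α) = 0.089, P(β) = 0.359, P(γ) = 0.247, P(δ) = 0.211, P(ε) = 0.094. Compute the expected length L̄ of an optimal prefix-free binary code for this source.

2.183 bits/symbol

Repeatedly combine the two least-probable nodes; the expected code length is the sum of the merged weights.
merge 89/1000 + 47/500 → 183/1000
merge 183/1000 + 211/1000 → 197/500
merge 247/1000 + 359/1000 → 303/500
merge 197/500 + 303/500 → 1
L = 183/1000 + 197/500 + 303/500 + 1 = 2183/1000 = 2.183 bits/symbol.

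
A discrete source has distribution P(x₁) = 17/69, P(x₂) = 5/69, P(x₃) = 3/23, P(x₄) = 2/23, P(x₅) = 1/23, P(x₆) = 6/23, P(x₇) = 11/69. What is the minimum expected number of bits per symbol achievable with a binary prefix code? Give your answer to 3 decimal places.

2.609 bits/symbol

Repeatedly combine the two least-probable nodes; the expected code length is the sum of the merged weights.
merge 1/23 + 5/69 → 8/69
merge 2/23 + 8/69 → 14/69
merge 3/23 + 11/69 → 20/69
merge 14/69 + 17/69 → 31/69
merge 6/23 + 20/69 → 38/69
merge 31/69 + 38/69 → 1
L = 8/69 + 14/69 + 20/69 + 31/69 + 38/69 + 1 = 60/23 ≈ 2.609 bits/symbol.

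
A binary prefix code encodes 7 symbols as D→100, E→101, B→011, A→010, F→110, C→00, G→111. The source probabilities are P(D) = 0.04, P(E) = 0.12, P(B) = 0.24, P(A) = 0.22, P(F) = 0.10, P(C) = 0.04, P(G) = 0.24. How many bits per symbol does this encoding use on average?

L̄ = Σ pᵢ·ℓᵢ = 0.04·3 + 0.12·3 + 0.24·3 + 0.22·3 + 0.10·3 + 0.04·2 + 0.24·3 = 2.96 bits/symbol.

2.96 bits/symbol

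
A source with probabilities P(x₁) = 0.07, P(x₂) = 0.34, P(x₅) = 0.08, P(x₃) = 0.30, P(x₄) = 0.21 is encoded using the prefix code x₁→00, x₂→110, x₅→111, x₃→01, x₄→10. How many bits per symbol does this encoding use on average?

2.42 bits/symbol

L̄ = Σ pᵢ·ℓᵢ = 0.07·2 + 0.34·3 + 0.08·3 + 0.30·2 + 0.21·2 = 2.42 bits/symbol.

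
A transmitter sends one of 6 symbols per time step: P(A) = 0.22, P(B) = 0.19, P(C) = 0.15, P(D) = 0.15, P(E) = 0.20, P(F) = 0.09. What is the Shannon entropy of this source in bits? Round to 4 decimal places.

2.5339 bits

H = −Σ pᵢ log₂ pᵢ.
−0.22·log₂(0.22) = 0.4806
−0.19·log₂(0.19) = 0.4552
−0.15·log₂(0.15) = 0.4105
−0.15·log₂(0.15) = 0.4105
−0.20·log₂(0.20) = 0.4644
−0.09·log₂(0.09) = 0.3127
Sum ≈ 2.5339 → 2.5339 bits.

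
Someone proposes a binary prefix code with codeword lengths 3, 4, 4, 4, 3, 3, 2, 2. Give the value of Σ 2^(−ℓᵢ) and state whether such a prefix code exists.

With common denominator 2^4 = 16: Σ 2^(−ℓᵢ) = 2/16 + 1/16 + 1/16 + 1/16 + 2/16 + 2/16 + 4/16 + 4/16 = 17/16 = 1.0625.
Kraft's inequality requires Σ ≤ 1; here Σ = 1.0625 > 1, so no such prefix code exists.

1.0625; no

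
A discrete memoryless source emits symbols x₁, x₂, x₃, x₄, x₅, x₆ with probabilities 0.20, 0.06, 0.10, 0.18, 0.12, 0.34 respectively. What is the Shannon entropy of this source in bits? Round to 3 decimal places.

H = −Σ pᵢ log₂ pᵢ.
−0.20·log₂(0.20) = 0.4644
−0.06·log₂(0.06) = 0.2435
−0.10·log₂(0.10) = 0.3322
−0.18·log₂(0.18) = 0.4453
−0.12·log₂(0.12) = 0.3671
−0.34·log₂(0.34) = 0.5292
Sum ≈ 2.3817 → 2.382 bits.

2.382 bits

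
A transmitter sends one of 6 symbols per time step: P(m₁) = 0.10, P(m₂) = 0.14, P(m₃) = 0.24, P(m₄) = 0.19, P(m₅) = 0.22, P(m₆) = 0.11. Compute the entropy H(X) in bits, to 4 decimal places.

H = −Σ pᵢ log₂ pᵢ.
−0.10·log₂(0.10) = 0.3322
−0.14·log₂(0.14) = 0.3971
−0.24·log₂(0.24) = 0.4941
−0.19·log₂(0.19) = 0.4552
−0.22·log₂(0.22) = 0.4806
−0.11·log₂(0.11) = 0.3503
Sum ≈ 2.5095 → 2.5095 bits.

2.5095 bits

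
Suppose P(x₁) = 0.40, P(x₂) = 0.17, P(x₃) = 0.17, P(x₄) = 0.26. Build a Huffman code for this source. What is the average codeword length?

1.94 bits/symbol

Repeatedly combine the two least-probable nodes; the expected code length is the sum of the merged weights.
merge 17/100 + 17/100 → 17/50
merge 13/50 + 17/50 → 3/5
merge 2/5 + 3/5 → 1
L = 17/50 + 3/5 + 1 = 97/50 = 1.94 bits/symbol.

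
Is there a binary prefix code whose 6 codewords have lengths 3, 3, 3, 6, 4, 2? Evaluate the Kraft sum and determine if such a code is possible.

With common denominator 2^6 = 64: Σ 2^(−ℓᵢ) = 8/64 + 8/64 + 8/64 + 1/64 + 4/64 + 16/64 = 45/64 = 0.703125.
Kraft's inequality requires Σ ≤ 1; here Σ = 0.703125 ≤ 1, so such a prefix code exists.

0.703125; yes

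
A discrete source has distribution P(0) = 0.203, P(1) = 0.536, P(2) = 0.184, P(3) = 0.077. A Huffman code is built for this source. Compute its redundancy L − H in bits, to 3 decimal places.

0.042 bits

Entropy H = −Σ p log₂ p ≈ 1.6834 bits.
Huffman merges: 77/1000+23/125→261/1000; 203/1000+261/1000→58/125; 58/125+67/125→1. L = 69/40 ≈ 1.7250.
L − H = 1.7250 − 1.6834 = 0.042 bits.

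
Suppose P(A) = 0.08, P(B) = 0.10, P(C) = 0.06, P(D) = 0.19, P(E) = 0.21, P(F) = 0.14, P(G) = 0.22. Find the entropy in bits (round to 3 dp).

H = −Σ pᵢ log₂ pᵢ.
−0.08·log₂(0.08) = 0.2915
−0.10·log₂(0.10) = 0.3322
−0.06·log₂(0.06) = 0.2435
−0.19·log₂(0.19) = 0.4552
−0.21·log₂(0.21) = 0.4728
−0.14·log₂(0.14) = 0.3971
−0.22·log₂(0.22) = 0.4806
Sum ≈ 2.6730 → 2.673 bits.

2.673 bits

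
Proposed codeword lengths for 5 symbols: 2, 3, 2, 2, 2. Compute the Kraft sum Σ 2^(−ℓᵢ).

With common denominator 2^3 = 8: Σ 2^(−ℓᵢ) = 2/8 + 1/8 + 2/8 + 2/8 + 2/8 = 9/8 = 1.125.

1.125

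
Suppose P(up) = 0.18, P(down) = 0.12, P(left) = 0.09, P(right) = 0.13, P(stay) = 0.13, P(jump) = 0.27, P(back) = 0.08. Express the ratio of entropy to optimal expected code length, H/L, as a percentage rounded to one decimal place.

99.0%

Entropy H = −Σ p log₂ p ≈ 2.6918 bits.
Huffman merges: 2/25+9/100→17/100; 3/25+13/100→1/4; 13/100+17/100→3/10; 9/50+1/4→43/100; 27/100+3/10→57/100; 43/100+57/100→1. L = 68/25 ≈ 2.7200.
Efficiency = H/L = 2.6918/2.7200 = 99.0%.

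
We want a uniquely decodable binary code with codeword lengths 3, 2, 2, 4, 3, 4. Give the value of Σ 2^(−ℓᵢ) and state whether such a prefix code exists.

With common denominator 2^4 = 16: Σ 2^(−ℓᵢ) = 2/16 + 4/16 + 4/16 + 1/16 + 2/16 + 1/16 = 14/16 = 0.875.
Kraft's inequality requires Σ ≤ 1; here Σ = 0.875 ≤ 1, so such a prefix code exists.

0.875; yes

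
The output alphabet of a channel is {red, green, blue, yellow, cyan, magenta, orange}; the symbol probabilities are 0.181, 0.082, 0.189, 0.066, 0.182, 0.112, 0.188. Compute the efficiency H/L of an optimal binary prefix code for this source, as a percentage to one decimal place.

97.8%

Entropy H = −Σ p log₂ p ≈ 2.7097 bits.
Huffman merges: 33/500+41/500→37/250; 14/125+37/250→13/50; 181/1000+91/500→363/1000; 47/250+189/1000→377/1000; 13/50+363/1000→623/1000; 377/1000+623/1000→1. L = 2771/1000 ≈ 2.7710.
Efficiency = H/L = 2.7097/2.7710 = 97.8%.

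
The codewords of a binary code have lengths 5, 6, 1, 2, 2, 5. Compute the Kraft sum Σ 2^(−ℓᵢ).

1.078125

With common denominator 2^6 = 64: Σ 2^(−ℓᵢ) = 2/64 + 1/64 + 32/64 + 16/64 + 16/64 + 2/64 = 69/64 = 1.078125.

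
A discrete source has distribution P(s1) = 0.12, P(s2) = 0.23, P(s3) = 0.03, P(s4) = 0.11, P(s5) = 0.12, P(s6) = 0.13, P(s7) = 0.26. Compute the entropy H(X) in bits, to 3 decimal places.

2.612 bits

H = −Σ pᵢ log₂ pᵢ.
−0.12·log₂(0.12) = 0.3671
−0.23·log₂(0.23) = 0.4877
−0.03·log₂(0.03) = 0.1518
−0.11·log₂(0.11) = 0.3503
−0.12·log₂(0.12) = 0.3671
−0.13·log₂(0.13) = 0.3826
−0.26·log₂(0.26) = 0.5053
Sum ≈ 2.6118 → 2.612 bits.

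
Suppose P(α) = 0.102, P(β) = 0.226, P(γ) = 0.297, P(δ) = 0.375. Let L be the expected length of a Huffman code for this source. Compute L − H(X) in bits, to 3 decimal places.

0.081 bits

Entropy H = −Σ p log₂ p ≈ 1.8717 bits.
Huffman merges: 51/500+113/500→41/125; 297/1000+41/125→5/8; 3/8+5/8→1. L = 1953/1000 ≈ 1.9530.
L − H = 1.9530 − 1.8717 = 0.081 bits.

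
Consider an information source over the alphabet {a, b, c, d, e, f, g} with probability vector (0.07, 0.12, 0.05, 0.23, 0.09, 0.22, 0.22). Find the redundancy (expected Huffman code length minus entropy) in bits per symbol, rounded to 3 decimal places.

0.047 bits

Entropy H = −Σ p log₂ p ≈ 2.6132 bits.
Huffman merges: 1/20+7/100→3/25; 9/100+3/25→21/100; 3/25+21/100→33/100; 11/50+11/50→11/25; 23/100+33/100→14/25; 11/25+14/25→1. L = 133/50 ≈ 2.6600.
L − H = 2.6600 − 2.6132 = 0.047 bits.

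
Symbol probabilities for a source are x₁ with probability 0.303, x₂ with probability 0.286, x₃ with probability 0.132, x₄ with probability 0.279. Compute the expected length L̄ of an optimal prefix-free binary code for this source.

Repeatedly combine the two least-probable nodes; the expected code length is the sum of the merged weights.
merge 33/250 + 279/1000 → 411/1000
merge 143/500 + 303/1000 → 589/1000
merge 411/1000 + 589/1000 → 1
L = 411/1000 + 589/1000 + 1 = 2 bits/symbol.

2 bits/symbol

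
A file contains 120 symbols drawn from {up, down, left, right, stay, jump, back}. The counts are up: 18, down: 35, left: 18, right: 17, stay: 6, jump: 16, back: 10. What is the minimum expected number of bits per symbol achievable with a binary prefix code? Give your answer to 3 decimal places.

2.692 bits/symbol

Probabilities are the counts divided by 120.
Repeatedly combine the two least-probable nodes; the expected code length is the sum of the merged weights.
merge 1/20 + 1/12 → 2/15
merge 2/15 + 2/15 → 4/15
merge 17/120 + 3/20 → 7/24
merge 3/20 + 4/15 → 5/12
merge 7/24 + 7/24 → 7/12
merge 5/12 + 7/12 → 1
L = 2/15 + 4/15 + 7/24 + 5/12 + 7/12 + 1 = 323/120 ≈ 2.692 bits/symbol.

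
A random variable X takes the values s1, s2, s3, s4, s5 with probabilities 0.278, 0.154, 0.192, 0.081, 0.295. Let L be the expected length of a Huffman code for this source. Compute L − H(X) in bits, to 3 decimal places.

Entropy H = −Σ p log₂ p ≈ 2.1994 bits.
Huffman merges: 81/1000+77/500→47/200; 24/125+47/200→427/1000; 139/500+59/200→573/1000; 427/1000+573/1000→1. L = 447/200 ≈ 2.2350.
L − H = 2.2350 − 2.1994 = 0.036 bits.

0.036 bits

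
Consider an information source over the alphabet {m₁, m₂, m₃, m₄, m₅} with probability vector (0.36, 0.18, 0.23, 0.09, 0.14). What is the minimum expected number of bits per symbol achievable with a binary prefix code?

2.23 bits/symbol

Repeatedly combine the two least-probable nodes; the expected code length is the sum of the merged weights.
merge 9/100 + 7/50 → 23/100
merge 9/50 + 23/100 → 41/100
merge 23/100 + 9/25 → 59/100
merge 41/100 + 59/100 → 1
L = 23/100 + 41/100 + 59/100 + 1 = 223/100 = 2.23 bits/symbol.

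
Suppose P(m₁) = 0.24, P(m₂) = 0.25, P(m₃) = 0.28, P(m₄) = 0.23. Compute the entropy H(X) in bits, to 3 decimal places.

H = −Σ pᵢ log₂ pᵢ.
−0.24·log₂(0.24) = 0.4941
−0.25·log₂(0.25) = 0.5000
−0.28·log₂(0.28) = 0.5142
−0.23·log₂(0.23) = 0.4877
Sum ≈ 1.9960 → 1.996 bits.

1.996 bits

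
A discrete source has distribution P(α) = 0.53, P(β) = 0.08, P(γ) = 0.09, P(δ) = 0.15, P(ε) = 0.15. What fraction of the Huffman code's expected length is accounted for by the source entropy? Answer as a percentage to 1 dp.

98.5%

Entropy H = −Σ p log₂ p ≈ 1.9107 bits.
Huffman merges: 2/25+9/100→17/100; 3/20+3/20→3/10; 17/100+3/10→47/100; 47/100+53/100→1. L = 97/50 ≈ 1.9400.
Efficiency = H/L = 1.9107/1.9400 = 98.5%.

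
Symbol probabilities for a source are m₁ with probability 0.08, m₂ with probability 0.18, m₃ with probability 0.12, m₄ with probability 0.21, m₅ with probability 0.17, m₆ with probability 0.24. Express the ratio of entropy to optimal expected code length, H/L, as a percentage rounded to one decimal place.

98.3%

Entropy H = −Σ p log₂ p ≈ 2.5054 bits.
Huffman merges: 2/25+3/25→1/5; 17/100+9/50→7/20; 1/5+21/100→41/100; 6/25+7/20→59/100; 41/100+59/100→1. L = 51/20 ≈ 2.5500.
Efficiency = H/L = 2.5054/2.5500 = 98.3%.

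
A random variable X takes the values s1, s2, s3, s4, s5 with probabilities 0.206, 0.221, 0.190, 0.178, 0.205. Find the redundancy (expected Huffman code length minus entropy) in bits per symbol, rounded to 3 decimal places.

0.050 bits

Entropy H = −Σ p log₂ p ≈ 2.3180 bits.
Huffman merges: 89/500+19/100→46/125; 41/200+103/500→411/1000; 221/1000+46/125→589/1000; 411/1000+589/1000→1. L = 296/125 ≈ 2.3680.
L − H = 2.3680 − 2.3180 = 0.050 bits.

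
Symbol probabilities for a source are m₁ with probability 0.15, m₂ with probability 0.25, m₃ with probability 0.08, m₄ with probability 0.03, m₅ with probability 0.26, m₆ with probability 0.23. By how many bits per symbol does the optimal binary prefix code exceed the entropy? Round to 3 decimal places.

0.023 bits

Entropy H = −Σ p log₂ p ≈ 2.3468 bits.
Huffman merges: 3/100+2/25→11/100; 11/100+3/20→13/50; 23/100+1/4→12/25; 13/50+13/50→13/25; 12/25+13/25→1. L = 237/100 ≈ 2.3700.
L − H = 2.3700 − 2.3468 = 0.023 bits.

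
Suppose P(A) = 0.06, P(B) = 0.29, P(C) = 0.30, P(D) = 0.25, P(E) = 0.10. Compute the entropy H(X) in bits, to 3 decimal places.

2.115 bits

H = −Σ pᵢ log₂ pᵢ.
−0.06·log₂(0.06) = 0.2435
−0.29·log₂(0.29) = 0.5179
−0.30·log₂(0.30) = 0.5211
−0.25·log₂(0.25) = 0.5000
−0.10·log₂(0.10) = 0.3322
Sum ≈ 2.1147 → 2.115 bits.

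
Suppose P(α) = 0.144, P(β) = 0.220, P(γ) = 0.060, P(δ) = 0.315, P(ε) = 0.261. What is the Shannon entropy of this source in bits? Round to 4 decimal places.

H = −Σ pᵢ log₂ pᵢ.
−0.144·log₂(0.144) = 0.4026
−0.220·log₂(0.220) = 0.4806
−0.060·log₂(0.060) = 0.2435
−0.315·log₂(0.315) = 0.5250
−0.261·log₂(0.261) = 0.5058
Sum ≈ 2.1575 → 2.1575 bits.

2.1575 bits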